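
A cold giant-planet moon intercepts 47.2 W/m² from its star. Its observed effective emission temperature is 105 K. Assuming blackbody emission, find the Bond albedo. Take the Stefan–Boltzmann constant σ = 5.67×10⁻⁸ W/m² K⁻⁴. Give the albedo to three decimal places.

Rearranging the radiative balance, α = 1 − 4σT⁴/S.
σT⁴ = 6.892 W/m², so 4σT⁴ = 27.57 W/m².
1−α = 27.57/47.20 = 0.5841, so α = 0.4159.

0.416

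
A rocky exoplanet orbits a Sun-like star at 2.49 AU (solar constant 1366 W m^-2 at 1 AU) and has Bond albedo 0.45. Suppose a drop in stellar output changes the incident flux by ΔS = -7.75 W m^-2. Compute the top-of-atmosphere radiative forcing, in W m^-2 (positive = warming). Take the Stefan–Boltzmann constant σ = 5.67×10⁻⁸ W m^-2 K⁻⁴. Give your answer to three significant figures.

-1.07 W m^-2

Flux at the orbit: S = 1366/(2.49)² = 220.3 W m^-2.
TOA radiative forcing: ΔF = (1−α)ΔS/4 = 0.55·(-7.75)/4 = -1.066 W m^-2.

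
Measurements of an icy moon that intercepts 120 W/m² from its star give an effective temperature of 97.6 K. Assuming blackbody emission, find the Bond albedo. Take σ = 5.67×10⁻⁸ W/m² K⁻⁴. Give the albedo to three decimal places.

0.829

Energy balance: S(1−α)/4 = σT⁴, so 1−α = 4σT⁴/S.
4σT⁴ = 4·5.67×10⁻⁸·(97.6)⁴ = 20.58 W/m².
1−α = 20.58/120.0 = 0.1715, so α = 0.8285.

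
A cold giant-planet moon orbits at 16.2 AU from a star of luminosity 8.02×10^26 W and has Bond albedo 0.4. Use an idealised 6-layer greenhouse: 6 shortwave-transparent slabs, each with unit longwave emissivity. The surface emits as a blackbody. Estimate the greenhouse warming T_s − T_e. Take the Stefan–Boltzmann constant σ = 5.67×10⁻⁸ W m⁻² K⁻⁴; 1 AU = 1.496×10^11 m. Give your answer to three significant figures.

d = 16.2 × 1.496×10^11 m = 2.424×10^12 m.
S = L/(4πd²) = 10.87 W m⁻².
The effective emission temperature is T_e = [S(1−α)/(4σ)]^¼ = 73.22 K.
Surface: T_s = (7)^¼·T_e = 119.1 K.
Warming: T_s − T_e = 45.88 K.

45.9 K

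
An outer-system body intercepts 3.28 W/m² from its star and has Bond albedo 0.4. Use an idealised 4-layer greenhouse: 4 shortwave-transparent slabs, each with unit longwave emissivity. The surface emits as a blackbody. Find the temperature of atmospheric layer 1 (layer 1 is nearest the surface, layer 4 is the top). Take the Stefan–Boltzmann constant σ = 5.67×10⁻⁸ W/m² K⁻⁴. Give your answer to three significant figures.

OLR = S(1−α)/4 = 0.4920 W/m²; the top layer radiates at T_e = 54.27 K.
Each opaque layer satisfies 2T_j⁴ = T_{j−1}⁴ + T_{j+1}⁴, giving T_k⁴ = (N+1−k)T_e⁴.
T_1 = (4)^(1/4)·54.27 = 76.76 K.

76.8 K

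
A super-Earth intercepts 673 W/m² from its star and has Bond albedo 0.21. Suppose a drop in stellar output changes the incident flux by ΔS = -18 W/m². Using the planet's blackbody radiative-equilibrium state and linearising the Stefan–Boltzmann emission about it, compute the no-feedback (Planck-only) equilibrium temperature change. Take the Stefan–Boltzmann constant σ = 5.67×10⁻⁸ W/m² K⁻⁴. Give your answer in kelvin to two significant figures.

Unperturbed T_e = [673.0·(1−0.21)/(4σ)]^¼ = 220.0 K.
TOA radiative forcing: ΔF = (1−α)ΔS/4 = 0.79·(-18)/4 = -3.555 W/m².
Linearising σT⁴ gives d(σT⁴)/dT = 4σT_e³ = 2.416 W/m² per K.
Hence the no-feedback warming is ΔF/(4σT_e³) = -1.47 K.

-1.5 K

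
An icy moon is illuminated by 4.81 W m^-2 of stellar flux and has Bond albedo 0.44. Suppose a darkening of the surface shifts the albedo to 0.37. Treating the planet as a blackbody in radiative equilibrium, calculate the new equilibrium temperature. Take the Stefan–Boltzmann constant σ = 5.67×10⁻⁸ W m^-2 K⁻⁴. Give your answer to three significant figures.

New equilibrium: T₂ = [(1−0.37)·4.810/(4σ)]^(1/4) = 60.46 K.

60.5 kelvin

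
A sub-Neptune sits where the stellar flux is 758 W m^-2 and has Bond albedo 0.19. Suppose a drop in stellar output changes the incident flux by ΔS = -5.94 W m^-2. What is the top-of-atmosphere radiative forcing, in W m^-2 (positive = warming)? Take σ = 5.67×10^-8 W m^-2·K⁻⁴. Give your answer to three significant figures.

ΔF = Δ[S(1−α)]/4 = (1−0.19)·-5.94/4 = -1.203 W m^-2.

-1.20 W m^-2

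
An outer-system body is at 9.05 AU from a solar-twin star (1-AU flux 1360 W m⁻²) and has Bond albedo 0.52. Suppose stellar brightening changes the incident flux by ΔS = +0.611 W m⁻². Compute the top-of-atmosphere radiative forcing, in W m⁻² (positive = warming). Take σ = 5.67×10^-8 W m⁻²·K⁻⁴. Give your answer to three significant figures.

0.0733 W m⁻²

Irradiance scales as 1/d², so S = 1360 W m⁻² × (1/9.05)² = 16.61 W m⁻².
ΔF = Δ[S(1−α)]/4 = (1−0.52)·+0.611/4 = 0.07332 W m⁻².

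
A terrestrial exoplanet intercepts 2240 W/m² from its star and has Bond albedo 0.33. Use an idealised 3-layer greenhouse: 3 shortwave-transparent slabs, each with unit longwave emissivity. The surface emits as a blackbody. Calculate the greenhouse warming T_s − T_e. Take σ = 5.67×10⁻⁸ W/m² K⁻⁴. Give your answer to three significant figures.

118 K

The effective emission temperature is T_e = [S(1−α)/(4σ)]^¼ = 285.2 K.
Surface: T_s = (4)^¼·T_e = 403.4 K.
So the greenhouse effect raises the surface by 403.4 − 285.2 = 118.1 K.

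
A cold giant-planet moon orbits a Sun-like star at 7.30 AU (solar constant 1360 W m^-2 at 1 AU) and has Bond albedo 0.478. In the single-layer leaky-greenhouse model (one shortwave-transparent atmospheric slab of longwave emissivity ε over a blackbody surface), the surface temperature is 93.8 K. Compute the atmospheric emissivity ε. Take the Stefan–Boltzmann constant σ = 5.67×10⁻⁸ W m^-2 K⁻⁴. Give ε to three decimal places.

By the inverse-square law, S = 1360/7.30² = 25.52 W m^-2.
First, T_e = [25.52·(1−0.478)/(4σ)]^(1/4) = 87.54 K.
Inverting T_s⁴ = 2T_e⁴/(2−ε): (T_e/T_s)⁴ = 0.7588, so ε = 2(1 − 0.7588) = 0.4825.

0.482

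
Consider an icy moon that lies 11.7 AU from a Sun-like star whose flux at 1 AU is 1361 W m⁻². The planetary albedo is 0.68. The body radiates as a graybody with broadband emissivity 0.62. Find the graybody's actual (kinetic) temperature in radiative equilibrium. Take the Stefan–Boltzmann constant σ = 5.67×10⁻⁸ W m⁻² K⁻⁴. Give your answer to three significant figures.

69.0 kelvin

By the inverse-square law, S = 1361/11.7² = 9.942 W m⁻².
The planet absorbs (1−α)S over its disc πR² and re-emits over 4πR², so the mean absorbed flux is (1−0.68)·9.942/4 = 0.7954 W m⁻².
Radiative balance εσT⁴ = 0.7954 gives T = [0.7954/(0.62·σ)]^(1/4) = 68.97 K.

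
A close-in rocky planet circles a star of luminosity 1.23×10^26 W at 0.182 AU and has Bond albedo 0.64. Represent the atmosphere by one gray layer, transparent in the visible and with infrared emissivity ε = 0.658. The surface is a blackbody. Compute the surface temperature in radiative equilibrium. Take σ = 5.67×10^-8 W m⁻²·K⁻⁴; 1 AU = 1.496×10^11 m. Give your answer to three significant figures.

420 K

d = 0.182 × 1.496×10^11 m = 2.723×10^10 m.
S = L/(4πd²) = 13200 W m⁻².
At the top of the atmosphere, σT_e⁴ = S(1−α)/4 = 1188 W m⁻², giving T_e = 380.5 K.
Surface balance with a leaky layer gives σT_s⁴ = σT_e⁴·2/(2−ε), so T_s = T_e·[2/(2−0.658)]^(1/4) = 420.4 K.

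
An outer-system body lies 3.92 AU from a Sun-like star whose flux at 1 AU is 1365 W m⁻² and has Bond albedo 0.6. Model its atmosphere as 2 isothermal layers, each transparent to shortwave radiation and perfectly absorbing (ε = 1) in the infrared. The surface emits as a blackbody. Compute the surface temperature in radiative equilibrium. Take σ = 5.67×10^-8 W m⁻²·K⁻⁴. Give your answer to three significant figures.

147 K

Irradiance scales as 1/d², so S = 1365 W m⁻² × (1/3.92)² = 88.83 W m⁻².
The effective emission temperature is T_e = [S(1−α)/(4σ)]^¼ = 111.9 K.
With N = 2 opaque layers, T_s = (N+1)^(1/4)·T_e = 3^(1/4)·111.9 = 147.2 K.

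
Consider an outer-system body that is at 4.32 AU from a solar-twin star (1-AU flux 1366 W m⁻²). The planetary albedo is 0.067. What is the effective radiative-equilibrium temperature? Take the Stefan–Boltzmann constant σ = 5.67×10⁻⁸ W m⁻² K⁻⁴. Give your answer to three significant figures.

132 K

Flux at the orbit: S = 1366/(4.32)² = 73.20 W m⁻².
Averaging over the sphere, the absorbed flux is S(1−α)/4 = 17.07 W m⁻².
Balancing against σT⁴: T = (17.07/5.67×10⁻⁸)^(1/4) = 131.7 K.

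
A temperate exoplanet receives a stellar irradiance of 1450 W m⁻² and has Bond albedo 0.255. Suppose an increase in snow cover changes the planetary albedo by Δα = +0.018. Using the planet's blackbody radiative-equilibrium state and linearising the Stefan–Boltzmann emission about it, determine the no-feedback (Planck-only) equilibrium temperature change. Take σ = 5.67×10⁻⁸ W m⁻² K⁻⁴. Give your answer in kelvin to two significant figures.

-1.6 kelvin

Reference equilibrium: T_e = [S(1−α)/(4σ)]^(1/4) = 262.7 K.
TOA radiative forcing: ΔF = −S·Δα/4 = −1450·(+0.018)/4 = -6.525 W m⁻².
The Planck feedback parameter is 4σT_e³ = 4.112 W m⁻²/K.
So ΔT₀ = -6.525/4.112 = -1.59 K.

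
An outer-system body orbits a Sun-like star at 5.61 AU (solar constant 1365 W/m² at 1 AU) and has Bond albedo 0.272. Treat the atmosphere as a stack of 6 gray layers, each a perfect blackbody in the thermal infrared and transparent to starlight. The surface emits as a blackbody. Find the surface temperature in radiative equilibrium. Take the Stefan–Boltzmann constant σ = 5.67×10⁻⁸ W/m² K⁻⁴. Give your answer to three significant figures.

By the inverse-square law, S = 1365/5.61² = 43.37 W/m².
OLR = S(1−α)/4 = 7.894 W/m²; the top layer radiates at T_e = 108.6 K.
With N = 6 opaque layers, T_s = (N+1)^(1/4)·T_e = 7^(1/4)·108.6 = 176.7 K.

177 K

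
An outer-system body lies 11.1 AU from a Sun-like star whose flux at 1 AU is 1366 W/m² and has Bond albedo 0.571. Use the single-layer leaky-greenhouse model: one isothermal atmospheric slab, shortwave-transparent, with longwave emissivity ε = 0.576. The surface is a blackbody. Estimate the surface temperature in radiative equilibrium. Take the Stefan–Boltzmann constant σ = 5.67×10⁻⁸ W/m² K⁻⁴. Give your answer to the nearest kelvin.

74 K

Flux at the orbit: S = 1366/(11.1)² = 11.09 W/m².
Effective emission temperature (TOA balance): σT_e⁴ = S(1−α)/4 = 1.189 W/m² → T_e = 67.67 K.
Surface balance with a leaky layer gives σT_s⁴ = σT_e⁴·2/(2−ε), so T_s = T_e·[2/(2−0.576)]^(1/4) = 73.67 K.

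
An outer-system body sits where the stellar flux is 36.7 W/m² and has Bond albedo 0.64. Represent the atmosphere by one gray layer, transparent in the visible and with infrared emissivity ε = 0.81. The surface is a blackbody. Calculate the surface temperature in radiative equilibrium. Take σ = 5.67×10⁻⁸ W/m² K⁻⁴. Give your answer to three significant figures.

At the top of the atmosphere, σT_e⁴ = S(1−α)/4 = 3.303 W/m², giving T_e = 87.36 K.
For a single slab of emissivity ε, T_s⁴ = 2T_e⁴/(2−ε); thus T_s = 87.36·(1.681)^(1/4) = 99.47 K.

99.5 K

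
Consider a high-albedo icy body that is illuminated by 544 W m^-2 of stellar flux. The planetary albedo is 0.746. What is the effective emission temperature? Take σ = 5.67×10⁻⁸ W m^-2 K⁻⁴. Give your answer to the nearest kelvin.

157 K

The planet absorbs (1−α)S over its disc πR² and re-emits over 4πR², so the mean absorbed flux is (1−0.746)·544.0/4 = 34.54 W m^-2.
Balancing against σT⁴: T = (34.54/5.67×10⁻⁸)^(1/4) = 157.1 K.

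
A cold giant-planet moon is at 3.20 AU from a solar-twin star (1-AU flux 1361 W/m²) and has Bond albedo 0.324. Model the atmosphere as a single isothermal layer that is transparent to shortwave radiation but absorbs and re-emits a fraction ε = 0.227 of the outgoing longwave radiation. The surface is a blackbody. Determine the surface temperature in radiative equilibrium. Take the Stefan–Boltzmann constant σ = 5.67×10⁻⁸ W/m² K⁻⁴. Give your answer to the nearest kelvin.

By the inverse-square law, S = 1361/3.20² = 132.9 W/m².
At the top of the atmosphere, σT_e⁴ = S(1−α)/4 = 22.46 W/m², giving T_e = 141.1 K.
Surface balance with a leaky layer gives σT_s⁴ = σT_e⁴·2/(2−ε), so T_s = T_e·[2/(2−0.227)]^(1/4) = 145.4 K.

145 K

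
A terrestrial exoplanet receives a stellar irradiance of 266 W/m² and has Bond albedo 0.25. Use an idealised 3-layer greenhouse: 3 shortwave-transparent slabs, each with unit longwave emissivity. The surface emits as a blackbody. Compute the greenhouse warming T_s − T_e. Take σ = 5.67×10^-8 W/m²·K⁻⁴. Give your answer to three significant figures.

71.3 K

Top-of-atmosphere balance: σT_e⁴ = S(1−α)/4 = 49.88 W/m² → T_e = 172.2 K.
T_s = (N+1)^(1/4)·T_e = 243.6 K.
Warming: T_s − T_e = 71.33 K.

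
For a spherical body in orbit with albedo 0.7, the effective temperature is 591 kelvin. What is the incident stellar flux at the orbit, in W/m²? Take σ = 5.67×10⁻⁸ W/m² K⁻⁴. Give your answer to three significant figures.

From S(1−α)/4 = σT⁴: S = 4σT⁴/(1−α).
The emitted flux is σT⁴ = 6917 W/m².
S = 4·6917/0.3 = 92230 W/m².

92200 W/m²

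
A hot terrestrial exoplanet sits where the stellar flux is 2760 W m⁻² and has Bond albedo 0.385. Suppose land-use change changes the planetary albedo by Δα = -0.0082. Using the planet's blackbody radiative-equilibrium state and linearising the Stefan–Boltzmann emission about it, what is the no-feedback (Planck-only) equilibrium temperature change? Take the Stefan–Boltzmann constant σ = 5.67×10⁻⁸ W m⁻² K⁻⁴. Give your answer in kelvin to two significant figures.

0.98 K

Reference equilibrium: T_e = [S(1−α)/(4σ)]^(1/4) = 294.1 K.
TOA radiative forcing: ΔF = −S·Δα/4 = −2760·(-0.0082)/4 = 5.658 W m⁻².
Linearising σT⁴ gives d(σT⁴)/dT = 4σT_e³ = 5.771 W m⁻² per K.
So ΔT₀ = 5.658/5.771 = 0.980 K.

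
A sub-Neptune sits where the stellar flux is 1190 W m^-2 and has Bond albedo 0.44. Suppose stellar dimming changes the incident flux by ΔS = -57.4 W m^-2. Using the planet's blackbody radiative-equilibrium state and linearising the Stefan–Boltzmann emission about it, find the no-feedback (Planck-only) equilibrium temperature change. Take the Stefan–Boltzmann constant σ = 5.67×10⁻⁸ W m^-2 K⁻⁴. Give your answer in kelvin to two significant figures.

Unperturbed T_e = [1190·(1−0.44)/(4σ)]^¼ = 232.8 K.
Only a fraction (1−α) is absorbed and it's spread over 4πR², so ΔF = (1−α)ΔS/4 = -8.036 W m^-2.
Linearising σT⁴ gives d(σT⁴)/dT = 4σT_e³ = 2.862 W m^-2 per K.
Hence the no-feedback warming is ΔF/(4σT_e³) = -2.81 K.

-2.8 K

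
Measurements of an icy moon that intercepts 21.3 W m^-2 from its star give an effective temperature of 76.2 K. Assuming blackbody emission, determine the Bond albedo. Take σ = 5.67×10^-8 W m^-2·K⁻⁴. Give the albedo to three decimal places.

Energy balance: S(1−α)/4 = σT⁴, so 1−α = 4σT⁴/S.
σT⁴ = 1.912 W m^-2, so 4σT⁴ = 7.647 W m^-2.
Hence α = 1 − 7.647/21.30 = 0.6410.

0.641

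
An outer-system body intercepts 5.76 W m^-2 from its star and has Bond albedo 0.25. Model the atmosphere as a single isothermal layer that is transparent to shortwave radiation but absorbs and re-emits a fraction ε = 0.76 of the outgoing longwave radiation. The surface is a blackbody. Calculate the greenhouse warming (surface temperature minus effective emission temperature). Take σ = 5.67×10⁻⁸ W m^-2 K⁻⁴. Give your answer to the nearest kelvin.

At the top of the atmosphere, σT_e⁴ = S(1−α)/4 = 1.080 W m^-2, giving T_e = 66.06 K.
For a single slab of emissivity ε, T_s⁴ = 2T_e⁴/(2−ε); thus T_s = 66.06·(1.613)^(1/4) = 74.45 K.
Greenhouse warming: T_s − T_e = 8.386 K.

8 kelvin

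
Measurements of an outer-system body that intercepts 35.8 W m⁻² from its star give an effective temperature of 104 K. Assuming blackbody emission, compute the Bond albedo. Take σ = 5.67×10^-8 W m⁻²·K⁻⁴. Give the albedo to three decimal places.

0.259

From σT⁴ = S(1−α)/4 we invert for α: 1−α = 4σT⁴/S.
σT⁴ = 6.633 W m⁻², so 4σT⁴ = 26.53 W m⁻².
Hence α = 1 − 26.53/35.80 = 0.2589.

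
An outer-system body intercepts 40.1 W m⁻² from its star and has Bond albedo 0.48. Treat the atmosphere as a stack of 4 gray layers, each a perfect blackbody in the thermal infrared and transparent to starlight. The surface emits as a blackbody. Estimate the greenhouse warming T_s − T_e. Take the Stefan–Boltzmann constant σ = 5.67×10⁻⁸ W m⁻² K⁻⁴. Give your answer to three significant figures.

48.5 kelvin

OLR = S(1−α)/4 = 5.213 W m⁻²; the top layer radiates at T_e = 97.92 K.
Surface: T_s = (5)^¼·T_e = 146.4 K.
So the greenhouse effect raises the surface by 146.4 − 97.92 = 48.51 K.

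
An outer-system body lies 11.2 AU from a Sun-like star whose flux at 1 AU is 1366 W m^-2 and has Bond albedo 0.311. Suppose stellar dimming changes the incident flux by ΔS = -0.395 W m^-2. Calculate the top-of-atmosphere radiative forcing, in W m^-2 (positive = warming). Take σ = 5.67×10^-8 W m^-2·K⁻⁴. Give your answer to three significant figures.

Flux at the orbit: S = 1366/(11.2)² = 10.89 W m^-2.
ΔF = Δ[S(1−α)]/4 = (1−0.311)·-0.395/4 = -0.06804 W m^-2.

-0.0680 W m^-2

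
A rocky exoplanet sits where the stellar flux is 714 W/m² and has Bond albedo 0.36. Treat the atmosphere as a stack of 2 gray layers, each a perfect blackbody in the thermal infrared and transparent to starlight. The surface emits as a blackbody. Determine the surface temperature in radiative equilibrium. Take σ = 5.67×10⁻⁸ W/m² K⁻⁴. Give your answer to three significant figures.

279 K

Top-of-atmosphere balance: σT_e⁴ = S(1−α)/4 = 114.2 W/m² → T_e = 211.9 K.
With N = 2 opaque layers, T_s = (N+1)^(1/4)·T_e = 3^(1/4)·211.9 = 278.8 K.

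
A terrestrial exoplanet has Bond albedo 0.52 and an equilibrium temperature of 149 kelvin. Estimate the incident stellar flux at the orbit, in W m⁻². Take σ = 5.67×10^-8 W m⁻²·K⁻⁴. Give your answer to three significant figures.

From S(1−α)/4 = σT⁴: S = 4σT⁴/(1−α).
σT⁴ = 5.67×10⁻⁸·(149)⁴ = 27.95 W m⁻².
S = 4·27.95/0.48 = 232.9 W m⁻².

233 W m⁻²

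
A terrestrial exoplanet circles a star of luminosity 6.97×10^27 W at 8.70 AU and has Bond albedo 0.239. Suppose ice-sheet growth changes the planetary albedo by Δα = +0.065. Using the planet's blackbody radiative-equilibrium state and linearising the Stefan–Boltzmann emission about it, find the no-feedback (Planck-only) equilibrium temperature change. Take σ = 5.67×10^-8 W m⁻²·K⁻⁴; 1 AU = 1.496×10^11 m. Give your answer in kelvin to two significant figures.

-3.9 kelvin

Orbital distance: d = 8.70 AU = 1.302×10^12 m.
Spreading L over a sphere of radius d: S = 6.97×10^27/(4π·1.30×10^12²) = 327.4 W m⁻².
Unperturbed T_e = [327.4·(1−0.239)/(4σ)]^¼ = 182.1 K.
The change in absorbed flux is Δ[S(1−α)/4] = −SΔα/4 = -5.321 W m⁻².
Linearising σT⁴ gives d(σT⁴)/dT = 4σT_e³ = 1.369 W m⁻² per K.
Hence the no-feedback warming is ΔF/(4σT_e³) = -3.89 K.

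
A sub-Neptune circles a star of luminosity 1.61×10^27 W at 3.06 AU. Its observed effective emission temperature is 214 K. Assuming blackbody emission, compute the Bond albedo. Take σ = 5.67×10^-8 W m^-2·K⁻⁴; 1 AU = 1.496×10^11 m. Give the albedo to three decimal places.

d = 3.06 × 1.496×10^11 m = 4.578×10^11 m.
Flux at the orbit: S = L/(4πd²) = 1.61×10^27/(4π·(4.58×10^11)²) = 611.4 W m^-2.
Energy balance: S(1−α)/4 = σT⁴, so 1−α = 4σT⁴/S.
4σT⁴ = 4·5.67×10⁻⁸·(214)⁴ = 475.7 W m^-2.
Hence α = 1 − 475.7/611.4 = 0.2220.

0.222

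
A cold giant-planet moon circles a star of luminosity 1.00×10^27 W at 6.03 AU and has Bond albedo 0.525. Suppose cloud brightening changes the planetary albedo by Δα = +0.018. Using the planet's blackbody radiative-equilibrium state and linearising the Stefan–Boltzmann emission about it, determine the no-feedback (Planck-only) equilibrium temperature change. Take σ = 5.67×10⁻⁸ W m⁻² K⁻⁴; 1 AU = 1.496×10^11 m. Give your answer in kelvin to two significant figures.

-1.1 K

Orbital distance: d = 6.03 AU = 9.021×10^11 m.
Flux at the orbit: S = L/(4πd²) = 1.00×10^27/(4π·(9.02×10^11)²) = 97.79 W m⁻².
The baseline emission temperature is T_e = 119.6 K.
ΔF = −(S/4)Δα = −(97.79/4)×(+0.018) = -0.4401 W m⁻².
The Planck feedback parameter is 4σT_e³ = 0.3883 W m⁻²/K.
So ΔT₀ = -0.4401/0.3883 = -1.13 K.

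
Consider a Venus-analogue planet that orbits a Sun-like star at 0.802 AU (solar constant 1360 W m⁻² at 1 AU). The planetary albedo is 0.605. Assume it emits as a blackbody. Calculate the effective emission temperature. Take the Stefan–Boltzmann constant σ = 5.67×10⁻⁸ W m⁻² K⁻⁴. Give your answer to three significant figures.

Irradiance scales as 1/d², so S = 1360 W m⁻² × (1/0.802)² = 2114 W m⁻².
The planet absorbs (1−α)S over its disc πR² and re-emits over 4πR², so the mean absorbed flux is (1−0.605)·2114/4 = 208.8 W m⁻².
In equilibrium σT⁴ equals this, so T = 246.3 K.

246 K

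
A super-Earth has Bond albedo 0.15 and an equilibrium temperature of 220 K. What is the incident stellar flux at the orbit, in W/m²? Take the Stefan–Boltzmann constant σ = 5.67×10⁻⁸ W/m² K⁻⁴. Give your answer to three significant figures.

625 W/m²

Invert the energy balance for S: S = 4σT⁴/(1−α).
σT⁴ = 5.67×10⁻⁸·(220)⁴ = 132.8 W/m².
S = 4·132.8/0.85 = 625.1 W/m².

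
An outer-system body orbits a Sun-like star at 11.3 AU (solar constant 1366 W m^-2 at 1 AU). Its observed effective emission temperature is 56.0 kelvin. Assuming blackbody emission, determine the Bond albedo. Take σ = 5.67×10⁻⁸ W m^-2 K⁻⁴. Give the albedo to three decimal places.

Flux at the orbit: S = 1366/(11.3)² = 10.70 W m^-2.
Energy balance: S(1−α)/4 = σT⁴, so 1−α = 4σT⁴/S.
4σT⁴ = 4·5.67×10⁻⁸·(56.0)⁴ = 2.230 W m^-2.
Hence α = 1 − 2.230/10.70 = 0.7915.

0.792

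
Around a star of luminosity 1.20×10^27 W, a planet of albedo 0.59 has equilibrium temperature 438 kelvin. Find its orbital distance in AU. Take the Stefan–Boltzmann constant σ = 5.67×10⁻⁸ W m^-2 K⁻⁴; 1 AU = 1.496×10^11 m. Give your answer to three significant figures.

Energy balance gives S = 4σT⁴/(1−α) = 20360 W m^-2.
From L = 4πd²S, d = √(1.20×10^27/(4π·20360)) = 6.849×10^10 m = 0.4578 AU.

0.458 AU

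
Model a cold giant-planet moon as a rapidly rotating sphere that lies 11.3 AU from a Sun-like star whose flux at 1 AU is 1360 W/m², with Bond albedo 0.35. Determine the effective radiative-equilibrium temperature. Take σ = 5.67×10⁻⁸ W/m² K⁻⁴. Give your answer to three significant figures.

74.3 kelvin

Flux at the orbit: S = 1360/(11.3)² = 10.65 W/m².
The planet absorbs (1−α)S over its disc πR² and re-emits over 4πR², so the mean absorbed flux is (1−0.35)·10.65/4 = 1.731 W/m².
Balancing against σT⁴: T = (1.731/5.67×10⁻⁸)^(1/4) = 74.33 K.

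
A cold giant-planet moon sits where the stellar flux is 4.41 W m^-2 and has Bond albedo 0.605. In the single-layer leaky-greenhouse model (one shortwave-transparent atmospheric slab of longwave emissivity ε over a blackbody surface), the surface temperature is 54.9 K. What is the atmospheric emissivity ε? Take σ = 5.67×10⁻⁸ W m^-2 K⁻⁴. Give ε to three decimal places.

Effective temperature: T_e = [S(1−α)/(4σ)]^(1/4) = 52.64 K.
T_s⁴ = T_e⁴·2/(2−ε) → ε = 2 − 2(T_e/T_s)⁴ = 2 − 2·(52.64/54.9)⁴ = 0.3090.

0.309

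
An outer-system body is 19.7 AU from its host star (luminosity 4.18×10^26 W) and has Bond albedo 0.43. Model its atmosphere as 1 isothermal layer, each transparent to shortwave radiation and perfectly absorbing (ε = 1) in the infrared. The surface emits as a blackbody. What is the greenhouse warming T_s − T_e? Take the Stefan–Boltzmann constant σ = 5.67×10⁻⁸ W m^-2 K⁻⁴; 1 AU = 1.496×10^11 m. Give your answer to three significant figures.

10.5 kelvin

d = 19.7 × 1.496×10^11 m = 2.947×10^12 m.
S = L/(4πd²) = 3.830 W m^-2.
Top-of-atmosphere balance: σT_e⁴ = S(1−α)/4 = 0.5457 W m^-2 → T_e = 55.70 K.
Surface: T_s = (2)^¼·T_e = 66.24 K.
So the greenhouse effect raises the surface by 66.24 − 55.70 = 10.54 K.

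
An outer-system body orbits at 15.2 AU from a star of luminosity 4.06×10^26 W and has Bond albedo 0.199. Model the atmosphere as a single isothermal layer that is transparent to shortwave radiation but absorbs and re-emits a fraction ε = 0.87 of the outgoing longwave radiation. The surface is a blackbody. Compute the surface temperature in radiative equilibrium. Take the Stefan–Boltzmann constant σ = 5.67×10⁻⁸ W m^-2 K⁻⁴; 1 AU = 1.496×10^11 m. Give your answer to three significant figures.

Orbital distance: d = 15.2 AU = 2.274×10^12 m.
Spreading L over a sphere of radius d: S = 4.06×10^26/(4π·2.27×10^12²) = 6.248 W m^-2.
At the top of the atmosphere, σT_e⁴ = S(1−α)/4 = 1.251 W m^-2, giving T_e = 68.54 K.
The surface balance (absorbed SW + ε·downward IR = σT_s⁴) with T_a⁴ = T_s⁴/2 reduces to T_s = T_e·[2/(2−ε)]^¼ = 79.05 K.

79.1 K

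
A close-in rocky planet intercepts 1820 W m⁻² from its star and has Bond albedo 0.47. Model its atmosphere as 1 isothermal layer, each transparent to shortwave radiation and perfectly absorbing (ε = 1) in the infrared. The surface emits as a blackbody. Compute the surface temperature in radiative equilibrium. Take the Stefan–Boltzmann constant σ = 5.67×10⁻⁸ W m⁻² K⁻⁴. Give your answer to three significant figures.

304 K

OLR = S(1−α)/4 = 241.2 W m⁻²; the top layer radiates at T_e = 255.4 K.
For an N-layer opaque stack, T_s⁴ = (N+1)T_e⁴, hence T_s = (2)^(1/4)×255.4 K = 303.7 K.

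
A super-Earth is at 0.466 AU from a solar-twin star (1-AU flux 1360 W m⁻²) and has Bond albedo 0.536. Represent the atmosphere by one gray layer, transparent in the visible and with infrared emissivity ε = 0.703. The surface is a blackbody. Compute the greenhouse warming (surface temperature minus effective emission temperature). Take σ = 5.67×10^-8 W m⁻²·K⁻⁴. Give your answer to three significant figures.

38.5 kelvin

Flux at the orbit: S = 1360/(0.466)² = 6263 W m⁻².
Effective emission temperature (TOA balance): σT_e⁴ = S(1−α)/4 = 726.5 W m⁻² → T_e = 336.4 K.
Surface balance with a leaky layer gives σT_s⁴ = σT_e⁴·2/(2−ε), so T_s = T_e·[2/(2−0.703)]^(1/4) = 374.9 K.
The atmosphere warms the surface by 38.47 K.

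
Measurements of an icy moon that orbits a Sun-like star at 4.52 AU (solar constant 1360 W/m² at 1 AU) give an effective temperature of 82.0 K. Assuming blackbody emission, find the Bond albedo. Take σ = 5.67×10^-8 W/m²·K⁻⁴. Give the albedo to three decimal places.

0.846

Irradiance scales as 1/d², so S = 1360 W/m² × (1/4.52)² = 66.57 W/m².
From σT⁴ = S(1−α)/4 we invert for α: 1−α = 4σT⁴/S.
σT⁴ = 2.564 W/m², so 4σT⁴ = 10.25 W/m².
1−α = 10.25/66.57 = 0.1540, so α = 0.8460.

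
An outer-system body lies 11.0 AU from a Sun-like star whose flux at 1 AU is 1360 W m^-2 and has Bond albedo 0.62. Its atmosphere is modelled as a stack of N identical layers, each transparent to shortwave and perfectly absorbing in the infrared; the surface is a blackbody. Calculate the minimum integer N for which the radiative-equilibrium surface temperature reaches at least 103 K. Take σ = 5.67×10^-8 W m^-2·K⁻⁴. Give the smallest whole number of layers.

Flux at the orbit: S = 1360/(11.0)² = 11.24 W m^-2.
OLR = S(1−α)/4 = 1.068 W m^-2; the top layer radiates at T_e = 65.88 K.
Since T_s⁴ = (N+1)T_e⁴, we need N ≥ (T_s/T_e)⁴ − 1 = 4.977.
Rounding up, N = 5.

5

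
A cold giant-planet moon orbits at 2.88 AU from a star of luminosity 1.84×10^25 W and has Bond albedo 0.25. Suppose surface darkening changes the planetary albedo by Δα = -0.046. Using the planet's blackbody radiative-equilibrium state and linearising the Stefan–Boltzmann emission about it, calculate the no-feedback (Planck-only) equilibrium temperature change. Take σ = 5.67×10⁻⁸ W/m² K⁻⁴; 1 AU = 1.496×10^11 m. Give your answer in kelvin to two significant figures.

1.1 kelvin

Orbital distance: d = 2.88 AU = 4.308×10^11 m.
Flux at the orbit: S = L/(4πd²) = 1.84×10^25/(4π·(4.31×10^11)²) = 7.888 W/m².
Unperturbed T_e = [7.888·(1−0.25)/(4σ)]^¼ = 71.47 K.
TOA radiative forcing: ΔF = −S·Δα/4 = −7.888·(-0.046)/4 = 0.09071 W/m².
The Planck feedback parameter is 4σT_e³ = 0.08278 W/m²/K.
ΔT₀ = ΔF/λ_P = 0.09071/0.08278 = 1.10 K.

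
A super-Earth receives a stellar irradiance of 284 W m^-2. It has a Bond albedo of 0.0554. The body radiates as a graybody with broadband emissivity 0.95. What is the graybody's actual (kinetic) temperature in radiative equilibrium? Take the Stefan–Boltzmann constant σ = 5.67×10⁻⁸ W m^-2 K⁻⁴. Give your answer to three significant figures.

188 K

Averaging over the sphere, the absorbed flux is S(1−α)/4 = 67.07 W m^-2.
Equating to εσT⁴ with ε = 0.95: T = (67.07/0.95σ)^(1/4) = 187.8 K.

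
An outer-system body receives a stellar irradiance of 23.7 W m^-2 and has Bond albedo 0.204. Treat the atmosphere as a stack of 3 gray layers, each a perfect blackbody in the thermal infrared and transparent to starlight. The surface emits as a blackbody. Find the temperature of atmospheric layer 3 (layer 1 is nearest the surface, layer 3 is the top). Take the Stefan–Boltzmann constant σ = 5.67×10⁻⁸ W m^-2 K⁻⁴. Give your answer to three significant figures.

95.5 K

Top-of-atmosphere balance: σT_e⁴ = S(1−α)/4 = 4.716 W m^-2 → T_e = 95.50 K.
The net upward flux σT_e⁴ is constant between every pair of levels, so T_k⁴ = (N+1−k)T_e⁴.
T_3 = (1)^(1/4)·95.50 = 95.50 K.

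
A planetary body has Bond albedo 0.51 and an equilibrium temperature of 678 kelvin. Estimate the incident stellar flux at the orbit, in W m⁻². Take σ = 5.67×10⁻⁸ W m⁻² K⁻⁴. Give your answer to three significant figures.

97800 W m⁻²

From S(1−α)/4 = σT⁴: S = 4σT⁴/(1−α).
σT⁴ = 5.67×10⁻⁸·(678)⁴ = 11980 W m⁻².
S = 4·11980/0.49 = 97810 W m⁻².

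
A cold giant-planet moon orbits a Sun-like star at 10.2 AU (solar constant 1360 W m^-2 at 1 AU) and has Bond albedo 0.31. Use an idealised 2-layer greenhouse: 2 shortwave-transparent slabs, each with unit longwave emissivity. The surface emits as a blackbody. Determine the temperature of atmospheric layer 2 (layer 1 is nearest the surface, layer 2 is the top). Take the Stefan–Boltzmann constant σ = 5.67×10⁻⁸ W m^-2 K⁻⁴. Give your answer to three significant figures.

79.4 K

Flux at the orbit: S = 1360/(10.2)² = 13.07 W m^-2.
Top-of-atmosphere balance: σT_e⁴ = S(1−α)/4 = 2.255 W m^-2 → T_e = 79.41 K.
In the N-layer model, layer k (counted from the surface) has T_k = (N+1−k)^(1/4)·T_e.
T_2 = (1)^(1/4)·79.41 = 79.41 K.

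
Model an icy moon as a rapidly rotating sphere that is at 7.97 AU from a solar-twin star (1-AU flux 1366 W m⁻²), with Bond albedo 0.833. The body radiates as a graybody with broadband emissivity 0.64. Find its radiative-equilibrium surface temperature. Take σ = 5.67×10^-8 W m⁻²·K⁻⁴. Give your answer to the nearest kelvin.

71 K

Flux at the orbit: S = 1366/(7.97)² = 21.50 W m⁻².
Absorbed flux (global mean): S(1−α)/4 = 21.50·0.167/4 = 0.8978 W m⁻².
Equating to εσT⁴ with ε = 0.64: T = (0.8978/0.64σ)^(1/4) = 70.53 K.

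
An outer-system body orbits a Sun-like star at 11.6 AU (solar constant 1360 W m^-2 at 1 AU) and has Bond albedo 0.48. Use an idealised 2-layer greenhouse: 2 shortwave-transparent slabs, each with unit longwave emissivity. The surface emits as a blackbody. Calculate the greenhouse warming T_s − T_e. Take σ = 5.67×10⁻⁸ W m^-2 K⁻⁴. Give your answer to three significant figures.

Flux at the orbit: S = 1360/(11.6)² = 10.11 W m^-2.
OLR = S(1−α)/4 = 1.314 W m^-2; the top layer radiates at T_e = 69.38 K.
Surface: T_s = (3)^¼·T_e = 91.31 K.
So the greenhouse effect raises the surface by 91.31 − 69.38 = 21.93 K.

21.9 K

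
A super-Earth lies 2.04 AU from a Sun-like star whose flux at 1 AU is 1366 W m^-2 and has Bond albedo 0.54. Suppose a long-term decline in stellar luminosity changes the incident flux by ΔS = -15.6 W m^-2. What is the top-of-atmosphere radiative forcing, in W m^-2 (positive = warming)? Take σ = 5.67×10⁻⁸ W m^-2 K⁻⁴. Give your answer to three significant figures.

Irradiance scales as 1/d², so S = 1366 W m^-2 × (1/2.04)² = 328.2 W m^-2.
TOA radiative forcing: ΔF = (1−α)ΔS/4 = 0.46·(-15.6)/4 = -1.794 W m^-2.

-1.79 W m^-2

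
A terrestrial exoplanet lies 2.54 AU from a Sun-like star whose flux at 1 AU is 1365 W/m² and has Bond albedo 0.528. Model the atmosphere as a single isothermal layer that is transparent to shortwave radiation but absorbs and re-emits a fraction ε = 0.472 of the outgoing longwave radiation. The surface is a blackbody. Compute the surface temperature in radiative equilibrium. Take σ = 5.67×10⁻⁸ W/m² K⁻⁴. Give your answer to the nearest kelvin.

155 K

By the inverse-square law, S = 1365/2.54² = 211.6 W/m².
At the top of the atmosphere, σT_e⁴ = S(1−α)/4 = 24.97 W/m², giving T_e = 144.9 K.
For a single slab of emissivity ε, T_s⁴ = 2T_e⁴/(2−ε); thus T_s = 144.9·(1.309)^(1/4) = 154.9 K.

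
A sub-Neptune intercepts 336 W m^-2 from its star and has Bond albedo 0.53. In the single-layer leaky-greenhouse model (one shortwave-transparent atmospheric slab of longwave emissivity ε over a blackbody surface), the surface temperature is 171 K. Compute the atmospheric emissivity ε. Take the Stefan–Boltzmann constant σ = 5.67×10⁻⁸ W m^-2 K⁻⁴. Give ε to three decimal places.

TOA balance gives T_e = 162.4 K.
Inverting T_s⁴ = 2T_e⁴/(2−ε): (T_e/T_s)⁴ = 0.8143, so ε = 2(1 − 0.8143) = 0.3713.

0.371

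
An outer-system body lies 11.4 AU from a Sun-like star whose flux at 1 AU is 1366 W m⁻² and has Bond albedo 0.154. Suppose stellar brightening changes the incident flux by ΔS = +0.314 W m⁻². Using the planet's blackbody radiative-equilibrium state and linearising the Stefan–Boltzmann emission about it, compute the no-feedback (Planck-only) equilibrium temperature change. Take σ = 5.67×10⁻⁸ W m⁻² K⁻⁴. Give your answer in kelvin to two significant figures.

0.59 K

Irradiance scales as 1/d², so S = 1366 W m⁻² × (1/11.4)² = 10.51 W m⁻².
The baseline emission temperature is T_e = 79.13 K.
Only a fraction (1−α) is absorbed and it's spread over 4πR², so ΔF = (1−α)ΔS/4 = 0.06641 W m⁻².
Planck response: λ_P = 4σT_e³ = 4·5.67×10⁻⁸·(79.13)³ = 0.1124 W m⁻²/K.
So ΔT₀ = 0.06641/0.1124 = 0.591 K.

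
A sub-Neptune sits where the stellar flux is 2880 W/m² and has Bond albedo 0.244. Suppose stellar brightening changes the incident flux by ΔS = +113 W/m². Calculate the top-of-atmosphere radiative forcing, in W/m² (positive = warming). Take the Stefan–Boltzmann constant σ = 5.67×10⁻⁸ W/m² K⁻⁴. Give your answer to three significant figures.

21.4 W/m²

Only a fraction (1−α) is absorbed and it's spread over 4πR², so ΔF = (1−α)ΔS/4 = 21.36 W/m².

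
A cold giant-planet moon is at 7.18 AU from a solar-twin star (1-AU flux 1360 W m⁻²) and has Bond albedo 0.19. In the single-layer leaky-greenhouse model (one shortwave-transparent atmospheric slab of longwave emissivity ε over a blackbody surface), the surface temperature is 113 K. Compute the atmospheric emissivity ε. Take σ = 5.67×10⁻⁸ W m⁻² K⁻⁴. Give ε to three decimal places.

0.844

Flux at the orbit: S = 1360/(7.18)² = 26.38 W m⁻².
TOA balance gives T_e = 98.52 K.
Inverting T_s⁴ = 2T_e⁴/(2−ε): (T_e/T_s)⁴ = 0.5779, so ε = 2(1 − 0.5779) = 0.8443.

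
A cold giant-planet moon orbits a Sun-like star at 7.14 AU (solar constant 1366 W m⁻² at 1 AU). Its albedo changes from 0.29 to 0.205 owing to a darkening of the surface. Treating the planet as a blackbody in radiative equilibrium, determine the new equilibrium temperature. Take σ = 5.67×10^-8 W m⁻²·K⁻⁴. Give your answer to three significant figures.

By the inverse-square law, S = 1366/7.14² = 26.80 W m⁻².
New equilibrium: T₂ = [(1−0.205)·26.80/(4σ)]^(1/4) = 98.45 K.

98.4 K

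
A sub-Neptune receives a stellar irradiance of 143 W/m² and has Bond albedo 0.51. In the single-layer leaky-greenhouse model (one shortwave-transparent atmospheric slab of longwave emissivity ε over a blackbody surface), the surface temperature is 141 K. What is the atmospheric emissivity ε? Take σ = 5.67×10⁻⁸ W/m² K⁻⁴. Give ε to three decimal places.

TOA balance gives T_e = 132.6 K.
T_s⁴ = T_e⁴·2/(2−ε) → ε = 2 − 2(T_e/T_s)⁴ = 2 − 2·(132.6/141)⁴ = 0.4367.

0.437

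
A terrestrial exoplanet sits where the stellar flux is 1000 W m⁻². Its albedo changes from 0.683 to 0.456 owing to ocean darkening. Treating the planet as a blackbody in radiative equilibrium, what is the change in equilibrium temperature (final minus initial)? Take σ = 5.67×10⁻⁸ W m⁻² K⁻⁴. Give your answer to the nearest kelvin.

Initial: T₁ = [S(1−0.683)/(4σ)]^(1/4) = 193.4 K.
With α = 0.456, T₂ = 221.3 K.
ΔT = T₂ − T₁ = 27.95 K.

28 K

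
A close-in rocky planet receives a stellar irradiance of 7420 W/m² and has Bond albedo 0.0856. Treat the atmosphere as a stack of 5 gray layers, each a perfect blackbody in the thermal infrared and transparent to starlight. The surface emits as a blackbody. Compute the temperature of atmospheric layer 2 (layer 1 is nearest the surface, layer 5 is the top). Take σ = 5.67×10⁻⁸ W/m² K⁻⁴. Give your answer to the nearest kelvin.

588 K

OLR = S(1−α)/4 = 1696 W/m²; the top layer radiates at T_e = 415.9 K.
The net upward flux σT_e⁴ is constant between every pair of levels, so T_k⁴ = (N+1−k)T_e⁴.
With k = 2: T_2 = (5+1−2)^¼·415.9 K = 588.2 K.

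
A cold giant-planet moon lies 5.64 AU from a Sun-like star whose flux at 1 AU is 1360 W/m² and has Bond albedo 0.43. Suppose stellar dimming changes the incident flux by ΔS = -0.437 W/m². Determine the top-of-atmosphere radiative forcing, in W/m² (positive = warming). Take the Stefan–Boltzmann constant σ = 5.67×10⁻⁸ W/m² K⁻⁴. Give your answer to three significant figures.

Irradiance scales as 1/d², so S = 1360 W/m² × (1/5.64)² = 42.75 W/m².
Only a fraction (1−α) is absorbed and it's spread over 4πR², so ΔF = (1−α)ΔS/4 = -0.06227 W/m².

-0.0623 W/m²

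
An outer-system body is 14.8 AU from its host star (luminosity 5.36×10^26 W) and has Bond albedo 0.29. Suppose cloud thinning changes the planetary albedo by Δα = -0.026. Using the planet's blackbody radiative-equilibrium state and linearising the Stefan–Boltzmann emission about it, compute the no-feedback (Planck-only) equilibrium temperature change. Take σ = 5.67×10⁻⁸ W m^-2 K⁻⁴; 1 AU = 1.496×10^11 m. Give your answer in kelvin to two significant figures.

Orbital distance: d = 14.8 AU = 2.214×10^12 m.
S = L/(4πd²) = 8.701 W m^-2.
Reference equilibrium: T_e = [S(1−α)/(4σ)]^(1/4) = 72.24 K.
TOA radiative forcing: ΔF = −S·Δα/4 = −8.701·(-0.026)/4 = 0.05656 W m^-2.
Linearising σT⁴ gives d(σT⁴)/dT = 4σT_e³ = 0.08551 W m^-2 per K.
ΔT₀ = ΔF/λ_P = 0.05656/0.08551 = 0.661 K.

0.66 kelvin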